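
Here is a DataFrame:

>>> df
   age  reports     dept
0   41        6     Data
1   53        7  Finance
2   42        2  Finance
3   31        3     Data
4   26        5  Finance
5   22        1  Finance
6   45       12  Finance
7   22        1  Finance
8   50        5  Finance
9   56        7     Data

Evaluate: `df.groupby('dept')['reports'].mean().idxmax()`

Data

group by dept, mean of reports:
dept
Data       5.333333
Finance    4.714286
Name: reports, dtype: float64
Then the label with the largest value: Data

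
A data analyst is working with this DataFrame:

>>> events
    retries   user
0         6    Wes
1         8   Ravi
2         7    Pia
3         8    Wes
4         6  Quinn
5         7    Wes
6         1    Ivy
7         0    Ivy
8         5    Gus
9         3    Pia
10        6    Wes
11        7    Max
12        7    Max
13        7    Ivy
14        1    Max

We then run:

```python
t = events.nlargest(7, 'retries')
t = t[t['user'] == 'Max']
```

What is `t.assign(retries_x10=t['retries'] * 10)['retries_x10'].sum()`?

140

take 7 rows with largest retries:
    retries  user
1         8  Ravi
3         8   Wes
2         7   Pia
5         7   Wes
11        7   Max
12        7   Max
13        7   Ivy
filter rows where user == 'Max':
    retries user
11        7  Max
12        7  Max
add column retries_x10 = t['retries'] * 10:
    retries user  retries_x10
11        7  Max           70
12        7  Max           70
The sum of column 'retries_x10' is 140.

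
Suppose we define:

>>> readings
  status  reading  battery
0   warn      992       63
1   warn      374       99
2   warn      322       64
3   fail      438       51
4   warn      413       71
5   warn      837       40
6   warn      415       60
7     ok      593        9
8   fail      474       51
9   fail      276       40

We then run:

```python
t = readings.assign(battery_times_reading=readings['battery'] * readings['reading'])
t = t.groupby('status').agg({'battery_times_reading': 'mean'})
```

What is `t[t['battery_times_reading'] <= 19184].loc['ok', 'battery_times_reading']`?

add column battery_times_reading = readings['battery'] * readings['reading']:
  status  reading  battery  battery_times_reading
0   warn      992       63                  62496
1   warn      374       99                  37026
2   warn      322       64                  20608
3   fail      438       51                  22338
4   warn      413       71                  29323
5   warn      837       40                  33480
6   warn      415       60                  24900
7     ok      593        9                   5337
8   fail      474       51                  24174
9   fail      276       40                  11040
group by status, mean of battery_times_reading:
        battery_times_reading
status                       
fail             19184.000000
ok                5337.000000
warn             34638.833333
filter rows where battery_times_reading <= 19184:
        battery_times_reading
status                       
fail                  19184.0
ok                     5337.0
value at row 'ok', column 'battery_times_reading' → 5337.0

5337.0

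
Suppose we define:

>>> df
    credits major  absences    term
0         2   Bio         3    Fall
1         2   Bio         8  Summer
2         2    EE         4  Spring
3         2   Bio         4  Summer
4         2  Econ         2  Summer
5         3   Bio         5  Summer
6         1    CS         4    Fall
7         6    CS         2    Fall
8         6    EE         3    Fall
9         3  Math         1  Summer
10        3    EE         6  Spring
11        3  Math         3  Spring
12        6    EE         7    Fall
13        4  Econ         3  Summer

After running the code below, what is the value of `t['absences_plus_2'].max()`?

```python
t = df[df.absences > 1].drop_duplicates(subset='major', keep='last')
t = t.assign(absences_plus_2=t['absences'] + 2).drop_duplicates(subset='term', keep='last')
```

9

filter rows where absences > 1:
    credits major  absences    term
0         2   Bio         3    Fall
1         2   Bio         8  Summer
2         2    EE         4  Spring
3         2   Bio         4  Summer
4         2  Econ         2  Summer
5         3   Bio         5  Summer
6         1    CS         4    Fall
7         6    CS         2    Fall
8         6    EE         3    Fall
10        3    EE         6  Spring
11        3  Math         3  Spring
12        6    EE         7    Fall
13        4  Econ         3  Summer
drop duplicate major (keep=last):
    credits major  absences    term
5         3   Bio         5  Summer
7         6    CS         2    Fall
11        3  Math         3  Spring
12        6    EE         7    Fall
13        4  Econ         3  Summer
add column absences_plus_2 = t['absences'] + 2:
    credits major  absences    term  absences_plus_2
5         3   Bio         5  Summer                7
7         6    CS         2    Fall                4
11        3  Math         3  Spring                5
12        6    EE         7    Fall                9
13        4  Econ         3  Summer                5
drop duplicate term (keep=last):
    credits major  absences    term  absences_plus_2
11        3  Math         3  Spring                5
12        6    EE         7    Fall                9
13        4  Econ         3  Summer                5
So max() = 9.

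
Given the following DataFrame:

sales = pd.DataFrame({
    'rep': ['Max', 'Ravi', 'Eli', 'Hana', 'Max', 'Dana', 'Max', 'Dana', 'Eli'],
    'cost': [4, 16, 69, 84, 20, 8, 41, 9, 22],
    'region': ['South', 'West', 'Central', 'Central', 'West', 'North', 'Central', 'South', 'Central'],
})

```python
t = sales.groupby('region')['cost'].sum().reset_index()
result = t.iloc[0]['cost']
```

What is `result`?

216

group by region, sum of cost:
region
Central    216
North        8
South       13
West        36
Name: cost, dtype: int64
reset_index():
    region  cost
0  Central   216
1    North     8
2    South    13
3     West    36
Reading off the value at position 0, column 'cost', we get 216.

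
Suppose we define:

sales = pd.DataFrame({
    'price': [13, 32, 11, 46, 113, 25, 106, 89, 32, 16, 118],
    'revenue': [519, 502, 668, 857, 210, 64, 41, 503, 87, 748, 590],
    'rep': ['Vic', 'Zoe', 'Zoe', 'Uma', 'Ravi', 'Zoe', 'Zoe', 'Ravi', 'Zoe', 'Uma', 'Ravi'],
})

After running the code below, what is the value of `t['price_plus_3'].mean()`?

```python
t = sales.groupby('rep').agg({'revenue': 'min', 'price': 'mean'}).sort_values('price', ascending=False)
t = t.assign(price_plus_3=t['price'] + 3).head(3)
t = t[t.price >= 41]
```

76.9333333333

group by rep: min(revenue), mean(price):
      revenue       price
rep                      
Ravi      210  106.666667
Uma       748   31.000000
Vic       519   13.000000
Zoe        41   41.200000
sort by price descending:
      revenue       price
rep                      
Ravi      210  106.666667
Zoe        41   41.200000
Uma       748   31.000000
Vic       519   13.000000
add column price_plus_3 = t['price'] + 3:
      revenue       price  price_plus_3
rep                                    
Ravi      210  106.666667    109.666667
Zoe        41   41.200000     44.200000
Uma       748   31.000000     34.000000
Vic       519   13.000000     16.000000
take first 3 rows:
      revenue       price  price_plus_3
rep                                    
Ravi      210  106.666667    109.666667
Zoe        41   41.200000     44.200000
Uma       748   31.000000     34.000000
filter rows where price >= 41:
      revenue       price  price_plus_3
rep                                    
Ravi      210  106.666667    109.666667
Zoe        41   41.200000     44.200000
Then the mean of column 'price_plus_3': 76.9333333333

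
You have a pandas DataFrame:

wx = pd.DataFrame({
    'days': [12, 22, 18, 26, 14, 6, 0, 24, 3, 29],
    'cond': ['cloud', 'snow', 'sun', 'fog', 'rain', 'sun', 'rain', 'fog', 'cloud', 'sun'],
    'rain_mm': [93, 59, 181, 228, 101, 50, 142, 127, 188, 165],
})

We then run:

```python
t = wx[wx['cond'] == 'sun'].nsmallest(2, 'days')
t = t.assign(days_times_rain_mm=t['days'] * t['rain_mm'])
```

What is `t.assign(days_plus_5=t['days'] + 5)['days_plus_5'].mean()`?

filter rows where cond == 'sun':
   days cond  rain_mm
2    18  sun      181
5     6  sun       50
9    29  sun      165
take 2 rows with smallest days:
   days cond  rain_mm
5     6  sun       50
2    18  sun      181
add column days_times_rain_mm = t['days'] * t['rain_mm']:
   days cond  rain_mm  days_times_rain_mm
5     6  sun       50                 300
2    18  sun      181                3258
add column days_plus_5 = t['days'] + 5:
   days cond  rain_mm  days_times_rain_mm  days_plus_5
5     6  sun       50                 300           11
2    18  sun      181                3258           23
mean of column 'days_plus_5' → 17.0

17.0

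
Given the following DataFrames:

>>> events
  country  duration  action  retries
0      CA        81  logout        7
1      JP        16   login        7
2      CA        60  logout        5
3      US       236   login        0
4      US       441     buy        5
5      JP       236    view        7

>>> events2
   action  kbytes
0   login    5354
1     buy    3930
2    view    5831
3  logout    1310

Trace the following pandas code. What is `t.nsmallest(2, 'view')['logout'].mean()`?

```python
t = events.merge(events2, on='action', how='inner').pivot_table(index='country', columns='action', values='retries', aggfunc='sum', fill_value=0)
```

6.0

merge on 'action' (how='inner') → 6 rows:
  country  duration  action  retries  kbytes
0      CA        81  logout        7    1310
1      JP        16   login        7    5354
2      CA        60  logout        5    1310
3      US       236   login        0    5354
4      US       441     buy        5    3930
5      JP       236    view        7    5831
pivot: rows=country, cols=action, sum(retries):
action   buy  login  logout  view
country                          
CA         0      0      12     0
JP         0      7       0     7
US         5      0       0     0
take 2 rows with smallest view:
action   buy  login  logout  view
country                          
CA         0      0      12     0
US         5      0       0     0
mean of column 'logout' → 6.0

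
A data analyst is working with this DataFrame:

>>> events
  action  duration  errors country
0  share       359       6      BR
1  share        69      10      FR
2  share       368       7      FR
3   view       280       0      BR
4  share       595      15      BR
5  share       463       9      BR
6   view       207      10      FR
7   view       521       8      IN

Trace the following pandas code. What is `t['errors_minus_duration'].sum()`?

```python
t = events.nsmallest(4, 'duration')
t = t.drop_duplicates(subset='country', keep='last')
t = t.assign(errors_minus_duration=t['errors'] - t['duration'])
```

take 4 rows with smallest duration:
  action  duration  errors country
1  share        69      10      FR
6   view       207      10      FR
3   view       280       0      BR
0  share       359       6      BR
drop duplicate country (keep=last):
  action  duration  errors country
6   view       207      10      FR
0  share       359       6      BR
add column errors_minus_duration = t['errors'] - t['duration']:
  action  duration  errors country  errors_minus_duration
6   view       207      10      FR                   -197
0  share       359       6      BR                   -353

-550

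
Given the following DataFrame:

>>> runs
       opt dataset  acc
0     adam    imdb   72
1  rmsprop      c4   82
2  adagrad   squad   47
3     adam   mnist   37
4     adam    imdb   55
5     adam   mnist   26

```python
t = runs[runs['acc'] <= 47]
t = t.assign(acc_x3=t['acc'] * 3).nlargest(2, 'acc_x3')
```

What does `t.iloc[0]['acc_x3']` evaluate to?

filter rows where acc <= 47:
       opt dataset  acc
2  adagrad   squad   47
3     adam   mnist   37
5     adam   mnist   26
add column acc_x3 = t['acc'] * 3:
       opt dataset  acc  acc_x3
2  adagrad   squad   47     141
3     adam   mnist   37     111
5     adam   mnist   26      78
take 2 rows with largest acc_x3:
       opt dataset  acc  acc_x3
2  adagrad   squad   47     141
3     adam   mnist   37     111
So iloc[0]['acc_x3'] = 141.

141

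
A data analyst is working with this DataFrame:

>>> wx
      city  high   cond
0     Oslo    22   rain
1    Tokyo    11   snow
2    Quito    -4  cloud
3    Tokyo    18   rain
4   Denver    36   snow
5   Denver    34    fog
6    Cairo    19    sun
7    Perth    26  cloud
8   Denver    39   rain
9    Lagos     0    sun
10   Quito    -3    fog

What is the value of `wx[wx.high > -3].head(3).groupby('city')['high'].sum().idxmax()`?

filter rows where high > -3:
     city  high   cond
0    Oslo    22   rain
1   Tokyo    11   snow
3   Tokyo    18   rain
4  Denver    36   snow
5  Denver    34    fog
6   Cairo    19    sun
7   Perth    26  cloud
8  Denver    39   rain
9   Lagos     0    sun
take first 3 rows:
    city  high  cond
0   Oslo    22  rain
1  Tokyo    11  snow
3  Tokyo    18  rain
group by city, sum of high:
city
Oslo     22
Tokyo    29
Name: high, dtype: int64
Taking the label with the largest value gives Tokyo.

Tokyo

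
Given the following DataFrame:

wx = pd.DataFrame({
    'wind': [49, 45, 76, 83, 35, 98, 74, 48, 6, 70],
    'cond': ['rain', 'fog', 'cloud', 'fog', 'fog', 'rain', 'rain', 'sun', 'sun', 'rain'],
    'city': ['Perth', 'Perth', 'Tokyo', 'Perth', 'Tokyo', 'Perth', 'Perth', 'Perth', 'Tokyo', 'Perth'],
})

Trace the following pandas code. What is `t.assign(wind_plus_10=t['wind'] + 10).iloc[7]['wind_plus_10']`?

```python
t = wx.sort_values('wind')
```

86

sort by wind:
   wind   cond   city
8     6    sun  Tokyo
4    35    fog  Tokyo
1    45    fog  Perth
7    48    sun  Perth
0    49   rain  Perth
9    70   rain  Perth
6    74   rain  Perth
2    76  cloud  Tokyo
3    83    fog  Perth
5    98   rain  Perth
add column wind_plus_10 = t['wind'] + 10:
   wind   cond   city  wind_plus_10
8     6    sun  Tokyo            16
4    35    fog  Tokyo            45
1    45    fog  Perth            55
7    48    sun  Perth            58
0    49   rain  Perth            59
9    70   rain  Perth            80
6    74   rain  Perth            84
2    76  cloud  Tokyo            86
3    83    fog  Perth            93
5    98   rain  Perth           108
The value at position 7, column 'wind_plus_10' is 86.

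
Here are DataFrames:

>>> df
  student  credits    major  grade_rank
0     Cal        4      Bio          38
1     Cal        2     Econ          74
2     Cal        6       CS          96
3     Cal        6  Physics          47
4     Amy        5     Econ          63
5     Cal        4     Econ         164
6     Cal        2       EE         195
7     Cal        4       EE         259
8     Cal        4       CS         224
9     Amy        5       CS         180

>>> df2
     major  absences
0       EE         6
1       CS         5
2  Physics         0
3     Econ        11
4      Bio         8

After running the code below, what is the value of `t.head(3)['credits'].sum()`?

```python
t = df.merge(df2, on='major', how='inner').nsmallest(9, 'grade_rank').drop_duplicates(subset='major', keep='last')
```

merge on 'major' (how='inner') → 10 rows:
  student  credits    major  grade_rank  absences
0     Cal        4      Bio          38         8
1     Cal        2     Econ          74        11
2     Cal        6       CS          96         5
3     Cal        6  Physics          47         0
4     Amy        5     Econ          63        11
5     Cal        4     Econ         164        11
6     Cal        2       EE         195         6
7     Cal        4       EE         259         6
8     Cal        4       CS         224         5
9     Amy        5       CS         180         5
take 9 rows with smallest grade_rank:
  student  credits    major  grade_rank  absences
0     Cal        4      Bio          38         8
3     Cal        6  Physics          47         0
4     Amy        5     Econ          63        11
1     Cal        2     Econ          74        11
2     Cal        6       CS          96         5
5     Cal        4     Econ         164        11
9     Amy        5       CS         180         5
6     Cal        2       EE         195         6
8     Cal        4       CS         224         5
drop duplicate major (keep=last):
  student  credits    major  grade_rank  absences
0     Cal        4      Bio          38         8
3     Cal        6  Physics          47         0
5     Cal        4     Econ         164        11
6     Cal        2       EE         195         6
8     Cal        4       CS         224         5
take first 3 rows:
  student  credits    major  grade_rank  absences
0     Cal        4      Bio          38         8
3     Cal        6  Physics          47         0
5     Cal        4     Econ         164        11
sum of column 'credits' → 14

14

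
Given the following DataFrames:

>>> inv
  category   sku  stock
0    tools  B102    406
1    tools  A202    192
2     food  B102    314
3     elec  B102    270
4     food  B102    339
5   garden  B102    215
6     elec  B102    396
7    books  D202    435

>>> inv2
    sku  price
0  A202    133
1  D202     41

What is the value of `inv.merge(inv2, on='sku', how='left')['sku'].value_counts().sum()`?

8

merge on 'sku' (how='left') → 8 rows:
  category   sku  stock  price
0    tools  B102    406    NaN
1    tools  A202    192  133.0
2     food  B102    314    NaN
3     elec  B102    270    NaN
4     food  B102    339    NaN
5   garden  B102    215    NaN
6     elec  B102    396    NaN
7    books  D202    435   41.0
value_counts of sku:
sku
B102    6
A202    1
D202    1
Name: count, dtype: int64
Then the sum of the resulting series: 8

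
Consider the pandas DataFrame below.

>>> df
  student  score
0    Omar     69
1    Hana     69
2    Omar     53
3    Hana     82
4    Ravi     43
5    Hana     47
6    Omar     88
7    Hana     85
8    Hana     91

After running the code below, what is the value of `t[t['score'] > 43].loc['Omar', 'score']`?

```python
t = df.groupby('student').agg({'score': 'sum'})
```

group by student, sum of score:
         score
student       
Hana       374
Omar       210
Ravi        43
filter rows where score > 43:
         score
student       
Hana       374
Omar       210
Hence 210.

210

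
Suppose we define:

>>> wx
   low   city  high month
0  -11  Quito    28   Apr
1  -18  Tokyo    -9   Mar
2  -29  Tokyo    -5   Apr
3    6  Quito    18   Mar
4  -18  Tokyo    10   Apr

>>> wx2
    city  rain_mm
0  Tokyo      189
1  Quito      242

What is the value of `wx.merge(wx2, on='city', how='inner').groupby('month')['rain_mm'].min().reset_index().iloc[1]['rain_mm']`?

merge on 'city' (how='inner') → 5 rows:
   low   city  high month  rain_mm
0  -11  Quito    28   Apr      242
1  -18  Tokyo    -9   Mar      189
2  -29  Tokyo    -5   Apr      189
3    6  Quito    18   Mar      242
4  -18  Tokyo    10   Apr      189
group by month, min of rain_mm:
month
Apr    189
Mar    189
Name: rain_mm, dtype: int64
reset_index():
  month  rain_mm
0   Apr      189
1   Mar      189
Hence 189.

189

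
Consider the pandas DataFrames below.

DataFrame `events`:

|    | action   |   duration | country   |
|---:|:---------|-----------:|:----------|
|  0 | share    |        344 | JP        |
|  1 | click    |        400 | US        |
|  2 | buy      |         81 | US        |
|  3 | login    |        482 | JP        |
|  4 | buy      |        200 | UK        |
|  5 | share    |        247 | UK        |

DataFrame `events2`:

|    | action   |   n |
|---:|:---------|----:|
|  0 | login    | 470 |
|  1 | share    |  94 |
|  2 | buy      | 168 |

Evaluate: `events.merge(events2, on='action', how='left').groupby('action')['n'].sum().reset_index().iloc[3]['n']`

merge on 'action' (how='left') → 6 rows:
  action  duration country      n
0  share       344      JP   94.0
1  click       400      US    NaN
2    buy        81      US  168.0
3  login       482      JP  470.0
4    buy       200      UK  168.0
5  share       247      UK   94.0
group by action, sum of n:
action
buy      336.0
click      0.0
login    470.0
share    188.0
Name: n, dtype: float64
reset_index():
  action      n
0    buy  336.0
1  click    0.0
2  login  470.0
3  share  188.0

188.0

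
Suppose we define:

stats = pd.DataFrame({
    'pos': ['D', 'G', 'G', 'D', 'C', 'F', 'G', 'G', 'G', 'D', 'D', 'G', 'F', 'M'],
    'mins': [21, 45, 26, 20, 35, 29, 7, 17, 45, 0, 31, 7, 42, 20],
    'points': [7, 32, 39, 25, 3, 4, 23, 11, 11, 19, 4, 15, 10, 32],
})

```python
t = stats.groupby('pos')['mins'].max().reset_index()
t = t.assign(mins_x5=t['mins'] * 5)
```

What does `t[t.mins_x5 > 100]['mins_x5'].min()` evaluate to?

group by pos, max of mins:
pos
C    35
D    31
F    42
G    45
M    20
Name: mins, dtype: int64
reset_index():
  pos  mins
0   C    35
1   D    31
2   F    42
3   G    45
4   M    20
add column mins_x5 = t['mins'] * 5:
  pos  mins  mins_x5
0   C    35      175
1   D    31      155
2   F    42      210
3   G    45      225
4   M    20      100
filter rows where mins_x5 > 100:
  pos  mins  mins_x5
0   C    35      175
1   D    31      155
2   F    42      210
3   G    45      225
So min() = 155.

155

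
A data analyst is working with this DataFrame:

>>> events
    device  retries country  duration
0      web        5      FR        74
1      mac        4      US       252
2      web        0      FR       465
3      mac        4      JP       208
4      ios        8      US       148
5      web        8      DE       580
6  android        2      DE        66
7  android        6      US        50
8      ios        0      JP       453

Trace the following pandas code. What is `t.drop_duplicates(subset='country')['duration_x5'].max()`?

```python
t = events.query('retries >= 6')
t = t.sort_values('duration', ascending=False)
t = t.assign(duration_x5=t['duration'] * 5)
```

2900

filter rows where retries >= 6:
    device  retries country  duration
4      ios        8      US       148
5      web        8      DE       580
7  android        6      US        50
sort by duration descending:
    device  retries country  duration
5      web        8      DE       580
4      ios        8      US       148
7  android        6      US        50
add column duration_x5 = t['duration'] * 5:
    device  retries country  duration  duration_x5
5      web        8      DE       580         2900
4      ios        8      US       148          740
7  android        6      US        50          250
drop duplicate country (keep=first):
  device  retries country  duration  duration_x5
5    web        8      DE       580         2900
4    ios        8      US       148          740
max of column 'duration_x5' → 2900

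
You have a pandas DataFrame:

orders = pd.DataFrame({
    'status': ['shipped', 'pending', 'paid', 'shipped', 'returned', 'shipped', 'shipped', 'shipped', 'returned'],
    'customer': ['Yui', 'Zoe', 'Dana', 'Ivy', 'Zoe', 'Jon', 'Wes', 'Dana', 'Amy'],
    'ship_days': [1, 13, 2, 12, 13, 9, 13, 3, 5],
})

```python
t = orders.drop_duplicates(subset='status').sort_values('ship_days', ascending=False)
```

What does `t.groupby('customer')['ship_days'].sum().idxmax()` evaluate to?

Zoe

drop duplicate status (keep=first):
     status customer  ship_days
0   shipped      Yui          1
1   pending      Zoe         13
2      paid     Dana          2
4  returned      Zoe         13
sort by ship_days descending:
     status customer  ship_days
1   pending      Zoe         13
4  returned      Zoe         13
2      paid     Dana          2
0   shipped      Yui          1
group by customer, sum of ship_days:
customer
Dana     2
Yui      1
Zoe     26
Name: ship_days, dtype: int64
So idxmax() = Zoe.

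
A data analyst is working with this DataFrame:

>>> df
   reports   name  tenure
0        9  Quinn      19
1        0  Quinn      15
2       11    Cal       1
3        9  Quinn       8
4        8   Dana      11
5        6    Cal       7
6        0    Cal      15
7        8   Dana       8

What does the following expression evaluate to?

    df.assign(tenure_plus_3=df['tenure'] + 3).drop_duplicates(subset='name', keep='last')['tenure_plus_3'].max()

add column tenure_plus_3 = df['tenure'] + 3:
   reports   name  tenure  tenure_plus_3
0        9  Quinn      19             22
1        0  Quinn      15             18
2       11    Cal       1              4
3        9  Quinn       8             11
4        8   Dana      11             14
5        6    Cal       7             10
6        0    Cal      15             18
7        8   Dana       8             11
drop duplicate name (keep=last):
   reports   name  tenure  tenure_plus_3
3        9  Quinn       8             11
6        0    Cal      15             18
7        8   Dana       8             11
Finally, max of column 'tenure_plus_3' = 18.

18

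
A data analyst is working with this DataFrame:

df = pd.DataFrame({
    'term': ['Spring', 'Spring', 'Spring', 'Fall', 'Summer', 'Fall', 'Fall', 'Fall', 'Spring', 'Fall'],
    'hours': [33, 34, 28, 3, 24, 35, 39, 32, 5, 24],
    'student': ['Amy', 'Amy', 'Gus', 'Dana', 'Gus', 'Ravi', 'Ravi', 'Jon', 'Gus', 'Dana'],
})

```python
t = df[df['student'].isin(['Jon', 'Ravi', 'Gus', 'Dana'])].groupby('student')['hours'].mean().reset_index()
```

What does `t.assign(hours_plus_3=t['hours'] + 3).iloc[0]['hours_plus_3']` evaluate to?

16.5

filter rows where student in ['Jon', 'Ravi', 'Gus', 'Dana']:
     term  hours student
2  Spring     28     Gus
3    Fall      3    Dana
4  Summer     24     Gus
5    Fall     35    Ravi
6    Fall     39    Ravi
7    Fall     32     Jon
8  Spring      5     Gus
9    Fall     24    Dana
group by student, mean of hours:
student
Dana    13.5
Gus     19.0
Jon     32.0
Ravi    37.0
Name: hours, dtype: float64
reset_index():
  student  hours
0    Dana   13.5
1     Gus   19.0
2     Jon   32.0
3    Ravi   37.0
add column hours_plus_3 = t['hours'] + 3:
  student  hours  hours_plus_3
0    Dana   13.5          16.5
1     Gus   19.0          22.0
2     Jon   32.0          35.0
3    Ravi   37.0          40.0
value at position 0, column 'hours_plus_3' → 16.5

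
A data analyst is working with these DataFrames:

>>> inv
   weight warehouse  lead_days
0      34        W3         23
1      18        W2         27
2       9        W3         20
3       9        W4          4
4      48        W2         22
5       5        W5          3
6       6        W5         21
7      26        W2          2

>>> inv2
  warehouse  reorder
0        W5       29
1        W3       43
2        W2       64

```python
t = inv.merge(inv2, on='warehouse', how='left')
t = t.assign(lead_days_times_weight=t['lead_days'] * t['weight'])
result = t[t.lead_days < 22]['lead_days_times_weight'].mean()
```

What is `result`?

merge on 'warehouse' (how='left') → 8 rows:
   weight warehouse  lead_days  reorder
0      34        W3         23     43.0
1      18        W2         27     64.0
2       9        W3         20     43.0
3       9        W4          4      NaN
4      48        W2         22     64.0
5       5        W5          3     29.0
6       6        W5         21     29.0
7      26        W2          2     64.0
add column lead_days_times_weight = t['lead_days'] * t['weight']:
   weight warehouse  lead_days  reorder  lead_days_times_weight
0      34        W3         23     43.0                     782
1      18        W2         27     64.0                     486
2       9        W3         20     43.0                     180
3       9        W4          4      NaN                      36
4      48        W2         22     64.0                    1056
5       5        W5          3     29.0                      15
6       6        W5         21     29.0                     126
7      26        W2          2     64.0                      52
filter rows where lead_days < 22:
   weight warehouse  lead_days  reorder  lead_days_times_weight
2       9        W3         20     43.0                     180
3       9        W4          4      NaN                      36
5       5        W5          3     29.0                      15
6       6        W5         21     29.0                     126
7      26        W2          2     64.0                      52
Reading off the mean of column 'lead_days_times_weight', we get 81.8.

81.8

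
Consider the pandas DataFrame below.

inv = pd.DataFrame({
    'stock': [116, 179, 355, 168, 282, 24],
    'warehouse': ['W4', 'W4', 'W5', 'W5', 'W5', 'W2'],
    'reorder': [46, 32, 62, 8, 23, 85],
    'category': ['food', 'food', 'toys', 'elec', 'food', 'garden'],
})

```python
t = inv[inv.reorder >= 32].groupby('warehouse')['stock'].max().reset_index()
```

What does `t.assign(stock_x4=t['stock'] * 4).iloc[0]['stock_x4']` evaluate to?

96

filter rows where reorder >= 32:
   stock warehouse  reorder category
0    116        W4       46     food
1    179        W4       32     food
2    355        W5       62     toys
5     24        W2       85   garden
group by warehouse, max of stock:
warehouse
W2     24
W4    179
W5    355
Name: stock, dtype: int64
reset_index():
  warehouse  stock
0        W2     24
1        W4    179
2        W5    355
add column stock_x4 = t['stock'] * 4:
  warehouse  stock  stock_x4
0        W2     24        96
1        W4    179       716
2        W5    355      1420
Then the value at position 0, column 'stock_x4': 96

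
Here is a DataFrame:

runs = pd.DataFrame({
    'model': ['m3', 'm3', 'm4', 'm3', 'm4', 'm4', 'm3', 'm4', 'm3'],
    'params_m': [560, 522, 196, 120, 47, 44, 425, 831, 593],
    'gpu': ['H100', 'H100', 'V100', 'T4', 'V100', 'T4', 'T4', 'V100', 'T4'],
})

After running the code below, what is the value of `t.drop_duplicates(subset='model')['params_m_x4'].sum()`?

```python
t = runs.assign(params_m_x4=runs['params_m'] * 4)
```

3024

add column params_m_x4 = runs['params_m'] * 4:
  model  params_m   gpu  params_m_x4
0    m3       560  H100         2240
1    m3       522  H100         2088
2    m4       196  V100          784
3    m3       120    T4          480
4    m4        47  V100          188
5    m4        44    T4          176
6    m3       425    T4         1700
7    m4       831  V100         3324
8    m3       593    T4         2372
drop duplicate model (keep=first):
  model  params_m   gpu  params_m_x4
0    m3       560  H100         2240
2    m4       196  V100          784
Taking the sum of column 'params_m_x4' gives 3024.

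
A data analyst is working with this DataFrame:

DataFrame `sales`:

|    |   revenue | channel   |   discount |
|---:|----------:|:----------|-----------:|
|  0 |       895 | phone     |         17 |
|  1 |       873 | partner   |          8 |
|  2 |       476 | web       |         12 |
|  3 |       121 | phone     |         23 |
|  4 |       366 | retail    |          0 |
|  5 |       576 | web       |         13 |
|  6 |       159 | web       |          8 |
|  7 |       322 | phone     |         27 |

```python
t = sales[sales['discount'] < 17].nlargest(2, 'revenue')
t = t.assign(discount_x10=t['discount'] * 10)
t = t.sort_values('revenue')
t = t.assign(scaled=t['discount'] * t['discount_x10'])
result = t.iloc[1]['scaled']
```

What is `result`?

filter rows where discount < 17:
   revenue  channel  discount
1      873  partner         8
2      476      web        12
4      366   retail         0
5      576      web        13
6      159      web         8
take 2 rows with largest revenue:
   revenue  channel  discount
1      873  partner         8
5      576      web        13
add column discount_x10 = t['discount'] * 10:
   revenue  channel  discount  discount_x10
1      873  partner         8            80
5      576      web        13           130
sort by revenue:
   revenue  channel  discount  discount_x10
5      576      web        13           130
1      873  partner         8            80
add column scaled = t['discount'] * t['discount_x10']:
   revenue  channel  discount  discount_x10  scaled
5      576      web        13           130    1690
1      873  partner         8            80     640
Reading off the value at position 1, column 'scaled', we get 640.

640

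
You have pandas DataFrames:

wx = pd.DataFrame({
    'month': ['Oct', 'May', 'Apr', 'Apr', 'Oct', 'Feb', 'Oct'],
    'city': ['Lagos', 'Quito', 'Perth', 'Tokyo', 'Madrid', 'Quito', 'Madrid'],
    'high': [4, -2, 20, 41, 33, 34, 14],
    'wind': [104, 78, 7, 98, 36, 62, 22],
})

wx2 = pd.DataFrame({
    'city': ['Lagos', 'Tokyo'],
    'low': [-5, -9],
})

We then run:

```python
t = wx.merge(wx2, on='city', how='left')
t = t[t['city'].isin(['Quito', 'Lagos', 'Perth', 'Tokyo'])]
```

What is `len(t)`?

merge on 'city' (how='left') → 7 rows:
  month    city  high  wind  low
0   Oct   Lagos     4   104 -5.0
1   May   Quito    -2    78  NaN
2   Apr   Perth    20     7  NaN
3   Apr   Tokyo    41    98 -9.0
4   Oct  Madrid    33    36  NaN
5   Feb   Quito    34    62  NaN
6   Oct  Madrid    14    22  NaN
filter rows where city in ['Quito', 'Lagos', 'Perth', 'Tokyo']:
  month   city  high  wind  low
0   Oct  Lagos     4   104 -5.0
1   May  Quito    -2    78  NaN
2   Apr  Perth    20     7  NaN
3   Apr  Tokyo    41    98 -9.0
5   Feb  Quito    34    62  NaN
number of rows → 5

5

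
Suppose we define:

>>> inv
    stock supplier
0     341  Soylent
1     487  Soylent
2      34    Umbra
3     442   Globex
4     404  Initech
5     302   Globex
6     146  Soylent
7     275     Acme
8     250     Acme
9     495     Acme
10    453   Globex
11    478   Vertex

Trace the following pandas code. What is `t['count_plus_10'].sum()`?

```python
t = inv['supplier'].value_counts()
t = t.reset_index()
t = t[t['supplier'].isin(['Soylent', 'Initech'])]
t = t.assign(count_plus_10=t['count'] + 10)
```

24

value_counts of supplier:
supplier
Soylent    3
Globex     3
Acme       3
Umbra      1
Initech    1
Vertex     1
Name: count, dtype: int64
reset_index():
  supplier  count
0  Soylent      3
1   Globex      3
2     Acme      3
3    Umbra      1
4  Initech      1
5   Vertex      1
filter rows where supplier in ['Soylent', 'Initech']:
  supplier  count
0  Soylent      3
4  Initech      1
add column count_plus_10 = t['count'] + 10:
  supplier  count  count_plus_10
0  Soylent      3             13
4  Initech      1             11
Hence 24.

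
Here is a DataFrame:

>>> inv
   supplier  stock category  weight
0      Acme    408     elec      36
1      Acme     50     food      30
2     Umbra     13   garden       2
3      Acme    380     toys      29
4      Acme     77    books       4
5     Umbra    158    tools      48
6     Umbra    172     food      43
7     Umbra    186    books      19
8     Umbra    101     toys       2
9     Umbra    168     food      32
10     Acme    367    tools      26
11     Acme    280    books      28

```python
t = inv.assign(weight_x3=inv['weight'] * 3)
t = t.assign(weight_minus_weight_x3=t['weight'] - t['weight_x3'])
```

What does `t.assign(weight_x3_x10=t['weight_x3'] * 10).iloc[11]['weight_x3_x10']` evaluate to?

add column weight_x3 = inv['weight'] * 3:
   supplier  stock category  weight  weight_x3
0      Acme    408     elec      36        108
1      Acme     50     food      30         90
2     Umbra     13   garden       2          6
3      Acme    380     toys      29         87
4      Acme     77    books       4         12
5     Umbra    158    tools      48        144
6     Umbra    172     food      43        129
7     Umbra    186    books      19         57
8     Umbra    101     toys       2          6
9     Umbra    168     food      32         96
10     Acme    367    tools      26         78
11     Acme    280    books      28         84
add column weight_minus_weight_x3 = t['weight'] - t['weight_x3']:
   supplier  stock category  weight  weight_x3  weight_minus_weight_x3
0      Acme    408     elec      36        108                     -72
1      Acme     50     food      30         90                     -60
2     Umbra     13   garden       2          6                      -4
3      Acme    380     toys      29         87                     -58
4      Acme     77    books       4         12                      -8
5     Umbra    158    tools      48        144                     -96
6     Umbra    172     food      43        129                     -86
7     Umbra    186    books      19         57                     -38
8     Umbra    101     toys       2          6                      -4
9     Umbra    168     food      32         96                     -64
10     Acme    367    tools      26         78                     -52
11     Acme    280    books      28         84                     -56
add column weight_x3_x10 = t['weight_x3'] * 10:
   supplier  stock category  weight  weight_x3  weight_minus_weight_x3  weight_x3_x10
0      Acme    408     elec      36        108                     -72           1080
1      Acme     50     food      30         90                     -60            900
2     Umbra     13   garden       2          6                      -4             60
3      Acme    380     toys      29         87                     -58            870
4      Acme     77    books       4         12                      -8            120
5     Umbra    158    tools      48        144                     -96           1440
6     Umbra    172     food      43        129                     -86           1290
7     Umbra    186    books      19         57                     -38            570
8     Umbra    101     toys       2          6                      -4             60
9     Umbra    168     food      32         96                     -64            960
10     Acme    367    tools      26         78                     -52            780
11     Acme    280    books      28         84                     -56            840

840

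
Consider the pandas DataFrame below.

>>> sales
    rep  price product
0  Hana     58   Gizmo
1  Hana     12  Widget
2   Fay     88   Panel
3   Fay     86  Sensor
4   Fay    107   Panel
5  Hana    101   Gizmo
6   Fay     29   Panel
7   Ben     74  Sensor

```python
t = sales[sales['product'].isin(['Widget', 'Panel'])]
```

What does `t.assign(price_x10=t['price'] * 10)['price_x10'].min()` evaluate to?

120

filter rows where product in ['Widget', 'Panel']:
    rep  price product
1  Hana     12  Widget
2   Fay     88   Panel
4   Fay    107   Panel
6   Fay     29   Panel
add column price_x10 = t['price'] * 10:
    rep  price product  price_x10
1  Hana     12  Widget        120
2   Fay     88   Panel        880
4   Fay    107   Panel       1070
6   Fay     29   Panel        290
Hence 120.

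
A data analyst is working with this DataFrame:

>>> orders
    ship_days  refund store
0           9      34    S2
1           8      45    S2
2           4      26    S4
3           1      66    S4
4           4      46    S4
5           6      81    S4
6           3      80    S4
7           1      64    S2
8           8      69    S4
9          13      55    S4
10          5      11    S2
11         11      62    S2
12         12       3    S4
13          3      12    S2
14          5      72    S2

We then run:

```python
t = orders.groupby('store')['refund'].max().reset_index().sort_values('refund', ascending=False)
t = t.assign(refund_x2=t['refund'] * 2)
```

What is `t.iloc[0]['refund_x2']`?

group by store, max of refund:
store
S2    72
S4    81
Name: refund, dtype: int64
reset_index():
  store  refund
0    S2      72
1    S4      81
sort by refund descending:
  store  refund
1    S4      81
0    S2      72
add column refund_x2 = t['refund'] * 2:
  store  refund  refund_x2
1    S4      81        162
0    S2      72        144

162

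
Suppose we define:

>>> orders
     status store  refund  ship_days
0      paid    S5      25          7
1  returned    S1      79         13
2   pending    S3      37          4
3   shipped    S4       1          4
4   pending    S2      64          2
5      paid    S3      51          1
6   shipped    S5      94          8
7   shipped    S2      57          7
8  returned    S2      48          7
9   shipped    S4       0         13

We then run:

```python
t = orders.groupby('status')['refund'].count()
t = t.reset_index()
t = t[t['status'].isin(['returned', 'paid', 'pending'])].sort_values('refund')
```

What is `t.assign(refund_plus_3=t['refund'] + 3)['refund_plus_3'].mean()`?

group by status, count of refund:
status
paid        2
pending     2
returned    2
shipped     4
Name: refund, dtype: int64
reset_index():
     status  refund
0      paid       2
1   pending       2
2  returned       2
3   shipped       4
filter rows where status in ['returned', 'paid', 'pending']:
     status  refund
0      paid       2
1   pending       2
2  returned       2
sort by refund:
     status  refund
0      paid       2
1   pending       2
2  returned       2
add column refund_plus_3 = t['refund'] + 3:
     status  refund  refund_plus_3
0      paid       2              5
1   pending       2              5
2  returned       2              5
mean of column 'refund_plus_3' → 5.0

5.0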